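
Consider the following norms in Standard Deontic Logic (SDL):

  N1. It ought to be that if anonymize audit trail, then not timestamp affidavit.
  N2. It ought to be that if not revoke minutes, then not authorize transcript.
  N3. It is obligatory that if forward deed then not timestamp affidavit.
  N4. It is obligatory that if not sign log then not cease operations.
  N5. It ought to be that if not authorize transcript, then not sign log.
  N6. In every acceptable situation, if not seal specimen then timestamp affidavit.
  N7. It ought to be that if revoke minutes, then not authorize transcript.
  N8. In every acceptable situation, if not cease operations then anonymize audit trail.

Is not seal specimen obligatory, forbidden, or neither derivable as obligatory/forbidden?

By case analysis on ¬revoke_minutes: premise 2 gives O(¬revoke_minutes → ¬authorize_transcript) and premise 7 gives O(revoke_minutes → ¬authorize_transcript), so O(¬authorize_transcript) either way.
With premise 5, O(¬authorize_transcript → ¬sign_log), the K-axiom yields O(¬sign_log).
Applying K to premise 4 (O(¬sign_log → ¬cease_operations)) and O(¬sign_log) yields O(¬cease_operations).
Applying K to premise 8 (O(¬cease_operations → anonymize_audit_trail)) and O(¬cease_operations) yields O(anonymize_audit_trail).
From O(anonymize_audit_trail) and premise 1, O(anonymize_audit_trail → ¬timestamp_affidavit), we obtain O(¬timestamp_affidavit).
Premise 6, O(¬seal_specimen → timestamp_affidavit), contraposes to O(¬timestamp_affidavit → seal_specimen); with O(¬timestamp_affidavit) we get O(seal_specimen).
Premise 3 does not contribute to this derivation.
Thus O(seal_specimen), which is F(¬seal_specimen): ¬seal_specimen is forbidden.

Forbidden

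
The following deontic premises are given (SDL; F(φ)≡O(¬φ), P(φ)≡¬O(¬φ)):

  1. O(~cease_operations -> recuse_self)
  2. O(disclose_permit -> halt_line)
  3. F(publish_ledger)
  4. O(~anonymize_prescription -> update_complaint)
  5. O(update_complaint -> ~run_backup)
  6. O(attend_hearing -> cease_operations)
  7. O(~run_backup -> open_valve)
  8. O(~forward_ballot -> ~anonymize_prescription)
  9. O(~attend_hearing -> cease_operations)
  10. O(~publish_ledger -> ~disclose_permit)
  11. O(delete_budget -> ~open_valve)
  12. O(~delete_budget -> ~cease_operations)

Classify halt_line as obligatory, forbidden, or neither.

Premise 2 is O(disclose_permit -> halt_line), but O(disclose_permit) is not derivable from the premises, so it does not yield O(halt_line).
No premise or chain of K-axiom applications forces O(halt_line), and none forces O(~halt_line). So halt_line is neither obligatory nor forbidden under these norms.

Neither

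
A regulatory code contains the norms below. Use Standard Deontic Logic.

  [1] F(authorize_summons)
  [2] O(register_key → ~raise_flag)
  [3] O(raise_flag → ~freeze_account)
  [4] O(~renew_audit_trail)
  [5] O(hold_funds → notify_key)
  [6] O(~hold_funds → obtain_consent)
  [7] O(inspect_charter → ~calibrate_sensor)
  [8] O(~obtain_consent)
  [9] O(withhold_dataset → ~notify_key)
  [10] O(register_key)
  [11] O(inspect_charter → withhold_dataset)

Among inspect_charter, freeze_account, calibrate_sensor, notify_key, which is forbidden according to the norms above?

inspect_charter

Premise 8 states O(~obtain_consent) outright.
Premise 6 is O(~hold_funds → obtain_consent); contrapositively O(~obtain_consent → hold_funds). Since O(~obtain_consent) holds, K gives O(hold_funds).
Applying K to premise 5 (O(hold_funds → notify_key)) and O(hold_funds) yields O(notify_key).
The contrapositive of premise 9 (O(withhold_dataset → ~notify_key)) is O(notify_key → ~withhold_dataset), and O(notify_key) is already established, so O(~withhold_dataset).
Premise 11, O(inspect_charter → withhold_dataset), contraposes to O(~withhold_dataset → ~inspect_charter); with O(~withhold_dataset) we get O(~inspect_charter).
So O(~inspect_charter) holds, i.e. inspect_charter is forbidden. None of the other listed options is forbidden under the premises.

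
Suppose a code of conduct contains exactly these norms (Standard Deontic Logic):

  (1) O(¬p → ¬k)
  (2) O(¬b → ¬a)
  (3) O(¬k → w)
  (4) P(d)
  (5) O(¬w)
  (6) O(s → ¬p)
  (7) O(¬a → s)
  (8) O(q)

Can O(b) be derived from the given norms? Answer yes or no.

Premise 5 states O(¬w) outright.
The contrapositive of premise 3 (O(¬k → w)) is O(¬w → k), and O(¬w) is already established, so O(k).
Premise 1 is O(¬p → ¬k); contrapositively O(k → p). Since O(k) holds, K gives O(p).
Premise 6 is O(s → ¬p); contrapositively O(p → ¬s). Since O(p) holds, K gives O(¬s).
Premise 7 is O(¬a → s); contrapositively O(¬s → a). Since O(¬s) holds, K gives O(a).
Premise 2 is O(¬b → ¬a); contrapositively O(a → b). Since O(a) holds, K gives O(b).
Premises 4, 8 do not contribute to this derivation.
So O(b) follows.

Yes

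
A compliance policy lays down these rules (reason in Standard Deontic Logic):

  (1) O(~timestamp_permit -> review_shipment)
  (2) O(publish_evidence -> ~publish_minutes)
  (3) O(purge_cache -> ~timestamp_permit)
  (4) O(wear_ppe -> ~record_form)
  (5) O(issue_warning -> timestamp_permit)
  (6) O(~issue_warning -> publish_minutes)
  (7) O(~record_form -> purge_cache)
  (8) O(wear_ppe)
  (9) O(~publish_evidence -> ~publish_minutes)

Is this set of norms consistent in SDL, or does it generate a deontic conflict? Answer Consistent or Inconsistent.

By case analysis on ~publish_evidence: premise 9 gives O(~publish_evidence -> ~publish_minutes) and premise 2 gives O(publish_evidence -> ~publish_minutes), so O(~publish_minutes) either way.
Premise 6, O(~issue_warning -> publish_minutes), contraposes to O(~publish_minutes -> issue_warning); with O(~publish_minutes) we get O(issue_warning).
Premise 5 is O(issue_warning -> timestamp_permit); since O(issue_warning), deontic closure gives O(timestamp_permit).
Premise 3 is O(purge_cache -> ~timestamp_permit); contrapositively O(timestamp_permit -> ~purge_cache). Since O(timestamp_permit) holds, K gives O(~purge_cache).
Premise 7, O(~record_form -> purge_cache), contraposes to O(~purge_cache -> record_form); with O(~purge_cache) we get O(record_form).
Premise 4 is O(wear_ppe -> ~record_form); contrapositively O(record_form -> ~wear_ppe). Since O(record_form) holds, K gives O(~wear_ppe).
However, premise 8 gives O(wear_ppe).
We now have both O(~wear_ppe) and O(wear_ppe) — wear_ppe is simultaneously obligatory and forbidden, violating the D-axiom.

Inconsistent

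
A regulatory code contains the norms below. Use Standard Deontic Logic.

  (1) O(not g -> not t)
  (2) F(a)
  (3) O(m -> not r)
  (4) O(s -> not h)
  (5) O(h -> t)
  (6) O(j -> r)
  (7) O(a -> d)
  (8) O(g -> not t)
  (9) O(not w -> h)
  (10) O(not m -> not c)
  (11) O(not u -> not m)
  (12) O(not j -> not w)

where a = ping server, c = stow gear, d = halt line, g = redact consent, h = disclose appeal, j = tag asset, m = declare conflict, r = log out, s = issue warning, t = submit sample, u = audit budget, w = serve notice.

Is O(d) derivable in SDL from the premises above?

No

Premise 7 is O(a -> d), but O(a) is not derivable from the premises, so it does not yield O(d).
No other premise forces O(d). An ideal world satisfying every premise can still have d false, so O(d) is not derivable.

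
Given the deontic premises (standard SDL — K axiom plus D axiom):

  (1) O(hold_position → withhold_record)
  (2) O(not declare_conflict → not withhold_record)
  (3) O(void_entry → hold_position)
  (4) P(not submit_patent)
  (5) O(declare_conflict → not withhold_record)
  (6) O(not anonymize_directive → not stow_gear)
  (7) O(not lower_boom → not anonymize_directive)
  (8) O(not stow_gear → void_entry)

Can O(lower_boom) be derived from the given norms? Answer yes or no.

Yes

By case analysis on declare_conflict: premise 5 gives O(declare_conflict → not withhold_record) and premise 2 gives O(not declare_conflict → not withhold_record), so O(not withhold_record) either way.
Premise 1 is O(hold_position → withhold_record); contrapositively O(not withhold_record → not hold_position). Since O(not withhold_record) holds, K gives O(not hold_position).
The contrapositive of premise 3 (O(void_entry → hold_position)) is O(not hold_position → not void_entry), and O(not hold_position) is already established, so O(not void_entry).
Premise 8, O(not stow_gear → void_entry), contraposes to O(not void_entry → stow_gear); with O(not void_entry) we get O(stow_gear).
Premise 6 is O(not anonymize_directive → not stow_gear); contrapositively O(stow_gear → anonymize_directive). Since O(stow_gear) holds, K gives O(anonymize_directive).
The contrapositive of premise 7 (O(not lower_boom → not anonymize_directive)) is O(anonymize_directive → lower_boom), and O(anonymize_directive) is already established, so O(lower_boom).
Premise 4 does not contribute to this derivation.
So O(lower_boom) follows.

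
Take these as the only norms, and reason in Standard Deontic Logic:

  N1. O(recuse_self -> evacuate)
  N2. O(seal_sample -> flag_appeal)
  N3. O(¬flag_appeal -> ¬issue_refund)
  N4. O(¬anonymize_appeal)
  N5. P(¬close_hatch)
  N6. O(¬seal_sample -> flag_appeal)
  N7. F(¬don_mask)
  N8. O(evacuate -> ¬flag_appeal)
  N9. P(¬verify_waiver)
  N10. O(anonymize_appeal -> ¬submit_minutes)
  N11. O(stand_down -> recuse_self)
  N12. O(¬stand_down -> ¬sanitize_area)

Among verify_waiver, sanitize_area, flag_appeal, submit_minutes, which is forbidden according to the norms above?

sanitize_area

By case analysis on seal_sample: premise 2 gives O(seal_sample -> flag_appeal) and premise 6 gives O(¬seal_sample -> flag_appeal), so O(flag_appeal) either way.
The contrapositive of premise 8 (O(evacuate -> ¬flag_appeal)) is O(flag_appeal -> ¬evacuate), and O(flag_appeal) is already established, so O(¬evacuate).
The contrapositive of premise 1 (O(recuse_self -> evacuate)) is O(¬evacuate -> ¬recuse_self), and O(¬evacuate) is already established, so O(¬recuse_self).
Premise 11, O(stand_down -> recuse_self), contraposes to O(¬recuse_self -> ¬stand_down); with O(¬recuse_self) we get O(¬stand_down).
Premise 12 is O(¬stand_down -> ¬sanitize_area); since O(¬stand_down), deontic closure gives O(¬sanitize_area).
So O(¬sanitize_area) holds, i.e. sanitize_area is forbidden. None of the other listed options is forbidden under the premises.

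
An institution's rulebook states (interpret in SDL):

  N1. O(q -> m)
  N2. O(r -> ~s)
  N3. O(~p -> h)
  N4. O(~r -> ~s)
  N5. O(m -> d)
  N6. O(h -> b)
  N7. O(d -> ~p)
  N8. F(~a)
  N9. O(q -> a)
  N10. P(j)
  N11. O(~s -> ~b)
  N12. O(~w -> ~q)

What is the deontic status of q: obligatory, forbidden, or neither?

Premises 2 and 4 are O(r -> ~s) and O(~r -> ~s); every ideal world satisfies r or ~r, so in either case ~s holds — hence O(~s).
From O(~s) and premise 11, O(~s -> ~b), we obtain O(~b).
Premise 6, O(h -> b), contraposes to O(~b -> ~h); with O(~b) we get O(~h).
Premise 3 is O(~p -> h); contrapositively O(~h -> p). Since O(~h) holds, K gives O(p).
Premise 7, O(d -> ~p), contraposes to O(p -> ~d); with O(p) we get O(~d).
Premise 5, O(m -> d), contraposes to O(~d -> ~m); with O(~d) we get O(~m).
Premise 1 is O(q -> m); contrapositively O(~m -> ~q). Since O(~m) holds, K gives O(~q).
Premises 8, 9, 10, 12 do not contribute to this derivation.
Thus O(~q), which is F(q): q is forbidden.

Forbidden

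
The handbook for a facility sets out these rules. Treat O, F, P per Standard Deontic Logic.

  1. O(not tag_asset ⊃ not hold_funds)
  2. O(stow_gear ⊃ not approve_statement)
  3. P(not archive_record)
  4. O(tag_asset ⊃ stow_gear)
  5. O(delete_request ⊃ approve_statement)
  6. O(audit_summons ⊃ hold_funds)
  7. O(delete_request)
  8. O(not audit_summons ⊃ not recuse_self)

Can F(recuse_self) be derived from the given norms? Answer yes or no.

Yes

Premise 7 states O(delete_request) outright.
With premise 5, O(delete_request ⊃ approve_statement), the K-axiom yields O(approve_statement).
The contrapositive of premise 2 (O(stow_gear ⊃ not approve_statement)) is O(approve_statement ⊃ not stow_gear), and O(approve_statement) is already established, so O(not stow_gear).
Premise 4, O(tag_asset ⊃ stow_gear), contraposes to O(not stow_gear ⊃ not tag_asset); with O(not stow_gear) we get O(not tag_asset).
From O(not tag_asset) and premise 1, O(not tag_asset ⊃ not hold_funds), we obtain O(not hold_funds).
The contrapositive of premise 6 (O(audit_summons ⊃ hold_funds)) is O(not hold_funds ⊃ not audit_summons), and O(not hold_funds) is already established, so O(not audit_summons).
Applying K to premise 8 (O(not audit_summons ⊃ not recuse_self)) and O(not audit_summons) yields O(not recuse_self).
Premise 3 does not contribute to this derivation.
So O(not recuse_self) holds, i.e. F(recuse_self). The claim follows.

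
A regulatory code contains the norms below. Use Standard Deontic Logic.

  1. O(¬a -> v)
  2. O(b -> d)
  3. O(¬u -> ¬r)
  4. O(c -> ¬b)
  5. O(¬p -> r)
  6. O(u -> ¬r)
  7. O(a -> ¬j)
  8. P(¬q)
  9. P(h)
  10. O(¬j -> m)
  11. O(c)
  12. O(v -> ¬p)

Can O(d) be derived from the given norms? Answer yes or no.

No

Premise 2 is O(b -> d), but O(b) is not derivable from the premises, so it does not yield O(d).
No other premise forces O(d). An ideal world satisfying every premise can still have d false, so O(d) is not derivable.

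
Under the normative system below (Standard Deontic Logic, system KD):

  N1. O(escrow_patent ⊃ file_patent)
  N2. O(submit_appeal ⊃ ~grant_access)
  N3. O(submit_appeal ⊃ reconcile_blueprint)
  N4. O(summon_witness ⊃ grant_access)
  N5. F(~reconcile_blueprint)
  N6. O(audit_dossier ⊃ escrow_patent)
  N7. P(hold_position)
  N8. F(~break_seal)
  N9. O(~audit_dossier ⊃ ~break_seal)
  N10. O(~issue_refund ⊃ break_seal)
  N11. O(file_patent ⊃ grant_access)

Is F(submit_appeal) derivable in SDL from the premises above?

Yes

Premise 8, F(~break_seal), is equivalent to O(break_seal).
The contrapositive of premise 9 (O(~audit_dossier ⊃ ~break_seal)) is O(break_seal ⊃ audit_dossier), and O(break_seal) is already established, so O(audit_dossier).
From O(audit_dossier) and premise 6, O(audit_dossier ⊃ escrow_patent), we obtain O(escrow_patent).
Applying K to premise 1 (O(escrow_patent ⊃ file_patent)) and O(escrow_patent) yields O(file_patent).
From O(file_patent) and premise 11, O(file_patent ⊃ grant_access), we obtain O(grant_access).
Premise 2, O(submit_appeal ⊃ ~grant_access), contraposes to O(grant_access ⊃ ~submit_appeal); with O(grant_access) we get O(~submit_appeal).
Premises 3, 4, 5, 7, 10 do not contribute to this derivation.
So O(~submit_appeal) holds, i.e. F(submit_appeal). The claim follows.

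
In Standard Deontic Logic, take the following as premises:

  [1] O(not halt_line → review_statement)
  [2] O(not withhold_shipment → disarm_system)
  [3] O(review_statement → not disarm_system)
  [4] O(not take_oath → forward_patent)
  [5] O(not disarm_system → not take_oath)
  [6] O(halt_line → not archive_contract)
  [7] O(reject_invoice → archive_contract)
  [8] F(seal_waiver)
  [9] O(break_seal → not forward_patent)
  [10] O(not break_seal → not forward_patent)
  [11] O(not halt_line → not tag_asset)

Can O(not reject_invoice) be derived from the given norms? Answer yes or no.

Premises 10 and 9 are O(not break_seal → not forward_patent) and O(break_seal → not forward_patent); every ideal world satisfies not break_seal or break_seal, so in either case not forward_patent holds — hence O(not forward_patent).
The contrapositive of premise 4 (O(not take_oath → forward_patent)) is O(not forward_patent → take_oath), and O(not forward_patent) is already established, so O(take_oath).
The contrapositive of premise 5 (O(not disarm_system → not take_oath)) is O(take_oath → disarm_system), and O(take_oath) is already established, so O(disarm_system).
Premise 3 is O(review_statement → not disarm_system); contrapositively O(disarm_system → not review_statement). Since O(disarm_system) holds, K gives O(not review_statement).
The contrapositive of premise 1 (O(not halt_line → review_statement)) is O(not review_statement → halt_line), and O(not review_statement) is already established, so O(halt_line).
From O(halt_line) and premise 6, O(halt_line → not archive_contract), we obtain O(not archive_contract).
Premise 7, O(reject_invoice → archive_contract), contraposes to O(not archive_contract → not reject_invoice); with O(not archive_contract) we get O(not reject_invoice).
Premises 2, 8, 11 do not contribute to this derivation.
So O(not reject_invoice) follows.

Yes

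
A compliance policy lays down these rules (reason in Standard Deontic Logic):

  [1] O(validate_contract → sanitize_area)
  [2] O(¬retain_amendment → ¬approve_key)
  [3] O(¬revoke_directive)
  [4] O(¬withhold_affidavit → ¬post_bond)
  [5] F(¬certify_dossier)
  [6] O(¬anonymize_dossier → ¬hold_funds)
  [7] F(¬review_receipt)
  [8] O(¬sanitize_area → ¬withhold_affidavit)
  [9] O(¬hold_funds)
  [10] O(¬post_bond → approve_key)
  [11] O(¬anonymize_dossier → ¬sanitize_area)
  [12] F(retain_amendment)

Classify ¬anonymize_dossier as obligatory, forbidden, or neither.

Premise 12 is F(retain_amendment), i.e. O(¬retain_amendment).
Premise 2 is O(¬retain_amendment → ¬approve_key); since O(¬retain_amendment), deontic closure gives O(¬approve_key).
The contrapositive of premise 10 (O(¬post_bond → approve_key)) is O(¬approve_key → post_bond), and O(¬approve_key) is already established, so O(post_bond).
Premise 4 is O(¬withhold_affidavit → ¬post_bond); contrapositively O(post_bond → withhold_affidavit). Since O(post_bond) holds, K gives O(withhold_affidavit).
Premise 8 is O(¬sanitize_area → ¬withhold_affidavit); contrapositively O(withhold_affidavit → sanitize_area). Since O(withhold_affidavit) holds, K gives O(sanitize_area).
Premise 11 is O(¬anonymize_dossier → ¬sanitize_area); contrapositively O(sanitize_area → anonymize_dossier). Since O(sanitize_area) holds, K gives O(anonymize_dossier).
Premises 1, 3, 5, 6, 7, 9 do not contribute to this derivation.
Thus O(anonymize_dossier), which is F(¬anonymize_dossier): ¬anonymize_dossier is forbidden.

Forbidden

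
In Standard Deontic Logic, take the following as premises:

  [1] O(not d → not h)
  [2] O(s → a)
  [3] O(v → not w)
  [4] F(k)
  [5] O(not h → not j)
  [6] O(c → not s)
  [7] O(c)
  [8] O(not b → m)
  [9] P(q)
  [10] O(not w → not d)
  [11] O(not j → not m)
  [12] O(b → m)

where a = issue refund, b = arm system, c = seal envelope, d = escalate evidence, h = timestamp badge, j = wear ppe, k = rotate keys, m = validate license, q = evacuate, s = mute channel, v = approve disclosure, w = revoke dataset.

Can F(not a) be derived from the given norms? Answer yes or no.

No

Premise 2 is O(s → a), but O(s) is not derivable from the premises, so it does not yield O(a).
No other premise forces O(a). An ideal world satisfying every premise can still have not a true, so F(not a) is not derivable.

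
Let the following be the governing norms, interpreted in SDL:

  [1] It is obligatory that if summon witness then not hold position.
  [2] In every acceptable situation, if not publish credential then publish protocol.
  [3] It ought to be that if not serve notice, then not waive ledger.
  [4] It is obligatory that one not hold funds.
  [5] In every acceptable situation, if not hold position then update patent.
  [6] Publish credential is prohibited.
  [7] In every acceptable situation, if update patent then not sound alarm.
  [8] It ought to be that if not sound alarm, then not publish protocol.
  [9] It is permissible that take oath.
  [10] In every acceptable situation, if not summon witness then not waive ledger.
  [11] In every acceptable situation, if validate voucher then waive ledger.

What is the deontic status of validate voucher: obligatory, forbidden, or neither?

F(publish_credential) at premise 6 means O(¬publish_credential).
With premise 2, O(¬publish_credential → publish_protocol), the K-axiom yields O(publish_protocol).
The contrapositive of premise 8 (O(¬sound_alarm → ¬publish_protocol)) is O(publish_protocol → sound_alarm), and O(publish_protocol) is already established, so O(sound_alarm).
Premise 7 is O(update_patent → ¬sound_alarm); contrapositively O(sound_alarm → ¬update_patent). Since O(sound_alarm) holds, K gives O(¬update_patent).
Premise 5, O(¬hold_position → update_patent), contraposes to O(¬update_patent → hold_position); with O(¬update_patent) we get O(hold_position).
Premise 1, O(summon_witness → ¬hold_position), contraposes to O(hold_position → ¬summon_witness); with O(hold_position) we get O(¬summon_witness).
From O(¬summon_witness) and premise 10, O(¬summon_witness → ¬waive_ledger), we obtain O(¬waive_ledger).
The contrapositive of premise 11 (O(validate_voucher → waive_ledger)) is O(¬waive_ledger → ¬validate_voucher), and O(¬waive_ledger) is already established, so O(¬validate_voucher).
Premises 3, 4, 9 do not contribute to this derivation.
Thus O(¬validate_voucher), which is F(validate_voucher): validate_voucher is forbidden.

Forbidden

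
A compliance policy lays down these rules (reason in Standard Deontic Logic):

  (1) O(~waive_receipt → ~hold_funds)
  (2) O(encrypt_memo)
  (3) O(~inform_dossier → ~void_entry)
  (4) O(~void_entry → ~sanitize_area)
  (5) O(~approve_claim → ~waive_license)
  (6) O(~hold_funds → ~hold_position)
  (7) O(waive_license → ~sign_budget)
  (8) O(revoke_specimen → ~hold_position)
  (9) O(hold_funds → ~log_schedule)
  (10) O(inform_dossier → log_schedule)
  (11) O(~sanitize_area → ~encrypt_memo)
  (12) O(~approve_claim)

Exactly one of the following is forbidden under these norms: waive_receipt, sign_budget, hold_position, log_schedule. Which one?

Premise 2 gives O(encrypt_memo).
The contrapositive of premise 11 (O(~sanitize_area → ~encrypt_memo)) is O(encrypt_memo → sanitize_area), and O(encrypt_memo) is already established, so O(sanitize_area).
The contrapositive of premise 4 (O(~void_entry → ~sanitize_area)) is O(sanitize_area → void_entry), and O(sanitize_area) is already established, so O(void_entry).
Premise 3, O(~inform_dossier → ~void_entry), contraposes to O(void_entry → inform_dossier); with O(void_entry) we get O(inform_dossier).
From O(inform_dossier) and premise 10, O(inform_dossier → log_schedule), we obtain O(log_schedule).
The contrapositive of premise 9 (O(hold_funds → ~log_schedule)) is O(log_schedule → ~hold_funds), and O(log_schedule) is already established, so O(~hold_funds).
From O(~hold_funds) and premise 6, O(~hold_funds → ~hold_position), we obtain O(~hold_position).
So O(~hold_position) holds, i.e. hold_position is forbidden. None of the other listed options is forbidden under the premises.

hold_position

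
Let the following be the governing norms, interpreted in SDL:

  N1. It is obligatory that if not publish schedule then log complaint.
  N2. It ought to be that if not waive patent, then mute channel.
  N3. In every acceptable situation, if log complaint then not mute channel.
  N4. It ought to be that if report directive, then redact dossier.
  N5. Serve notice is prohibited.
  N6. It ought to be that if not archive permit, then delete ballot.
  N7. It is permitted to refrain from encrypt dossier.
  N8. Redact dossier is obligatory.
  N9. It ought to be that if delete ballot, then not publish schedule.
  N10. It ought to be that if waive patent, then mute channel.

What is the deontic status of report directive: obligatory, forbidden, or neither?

Neither

Premise 4 is O(report_directive → redact_dossier); even if O(redact_dossier) held, inferring O(report_directive) would be affirming the consequent — invalid.
No premise or chain of K-axiom applications forces O(report_directive), and none forces O(¬report_directive). So report_directive is neither obligatory nor forbidden under these norms.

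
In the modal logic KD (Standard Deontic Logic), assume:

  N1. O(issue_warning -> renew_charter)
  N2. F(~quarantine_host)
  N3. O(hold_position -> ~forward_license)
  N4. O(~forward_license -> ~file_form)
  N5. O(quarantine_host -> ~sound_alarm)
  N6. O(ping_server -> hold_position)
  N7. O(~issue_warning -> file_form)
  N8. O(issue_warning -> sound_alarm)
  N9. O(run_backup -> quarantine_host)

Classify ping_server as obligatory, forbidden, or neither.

Forbidden

Premise 2, F(~quarantine_host), is equivalent to O(quarantine_host).
With premise 5, O(quarantine_host -> ~sound_alarm), the K-axiom yields O(~sound_alarm).
The contrapositive of premise 8 (O(issue_warning -> sound_alarm)) is O(~sound_alarm -> ~issue_warning), and O(~sound_alarm) is already established, so O(~issue_warning).
Premise 7 is O(~issue_warning -> file_form); since O(~issue_warning), deontic closure gives O(file_form).
The contrapositive of premise 4 (O(~forward_license -> ~file_form)) is O(file_form -> forward_license), and O(file_form) is already established, so O(forward_license).
Premise 3, O(hold_position -> ~forward_license), contraposes to O(forward_license -> ~hold_position); with O(forward_license) we get O(~hold_position).
Premise 6 is O(ping_server -> hold_position); contrapositively O(~hold_position -> ~ping_server). Since O(~hold_position) holds, K gives O(~ping_server).
Premises 1, 9 do not contribute to this derivation.
Thus O(~ping_server), which is F(ping_server): ping_server is forbidden.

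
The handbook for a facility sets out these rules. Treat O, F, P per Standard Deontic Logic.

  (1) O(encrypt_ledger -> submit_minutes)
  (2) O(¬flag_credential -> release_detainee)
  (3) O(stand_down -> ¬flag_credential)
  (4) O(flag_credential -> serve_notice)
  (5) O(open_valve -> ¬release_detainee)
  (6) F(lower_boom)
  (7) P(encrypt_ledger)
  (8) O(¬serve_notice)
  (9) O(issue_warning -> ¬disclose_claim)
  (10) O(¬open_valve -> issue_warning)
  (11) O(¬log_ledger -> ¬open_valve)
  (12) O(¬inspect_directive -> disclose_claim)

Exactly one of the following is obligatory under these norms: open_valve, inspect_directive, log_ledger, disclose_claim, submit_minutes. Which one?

Premise 8 states O(¬serve_notice) outright.
Premise 4, O(flag_credential -> serve_notice), contraposes to O(¬serve_notice -> ¬flag_credential); with O(¬serve_notice) we get O(¬flag_credential).
With premise 2, O(¬flag_credential -> release_detainee), the K-axiom yields O(release_detainee).
Premise 5, O(open_valve -> ¬release_detainee), contraposes to O(release_detainee -> ¬open_valve); with O(release_detainee) we get O(¬open_valve).
From O(¬open_valve) and premise 10, O(¬open_valve -> issue_warning), we obtain O(issue_warning).
Applying K to premise 9 (O(issue_warning -> ¬disclose_claim)) and O(issue_warning) yields O(¬disclose_claim).
Premise 12, O(¬inspect_directive -> disclose_claim), contraposes to O(¬disclose_claim -> inspect_directive); with O(¬disclose_claim) we get O(inspect_directive).
So O(inspect_directive) holds — inspect_directive is obligatory. None of the other listed options is made obligatory by any chain of premises.

inspect_directive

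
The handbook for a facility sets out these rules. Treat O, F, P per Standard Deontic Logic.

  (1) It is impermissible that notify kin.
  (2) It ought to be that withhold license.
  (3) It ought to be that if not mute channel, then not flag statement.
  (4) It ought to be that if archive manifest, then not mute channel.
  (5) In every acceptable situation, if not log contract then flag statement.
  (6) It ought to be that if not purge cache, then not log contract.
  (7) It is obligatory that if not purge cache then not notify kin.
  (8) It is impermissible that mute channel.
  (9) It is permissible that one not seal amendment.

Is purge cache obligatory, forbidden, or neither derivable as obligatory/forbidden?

F(mute_channel) at premise 8 means O(¬mute_channel).
With premise 3, O(¬mute_channel → ¬flag_statement), the K-axiom yields O(¬flag_statement).
The contrapositive of premise 5 (O(¬log_contract → flag_statement)) is O(¬flag_statement → log_contract), and O(¬flag_statement) is already established, so O(log_contract).
Premise 6, O(¬purge_cache → ¬log_contract), contraposes to O(log_contract → purge_cache); with O(log_contract) we get O(purge_cache).
Premises 1, 2, 4, 7, 9 do not contribute to this derivation.
Hence purge_cache is obligatory.

Obligatory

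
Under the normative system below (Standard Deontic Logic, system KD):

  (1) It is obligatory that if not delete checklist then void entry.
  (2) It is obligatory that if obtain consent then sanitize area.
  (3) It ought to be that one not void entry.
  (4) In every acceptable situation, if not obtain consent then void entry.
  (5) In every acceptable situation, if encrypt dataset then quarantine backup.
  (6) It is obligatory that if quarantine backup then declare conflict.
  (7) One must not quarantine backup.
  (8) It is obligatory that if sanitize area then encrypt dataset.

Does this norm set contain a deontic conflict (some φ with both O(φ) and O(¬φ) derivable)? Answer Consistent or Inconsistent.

Premise 7, F(quarantine_backup), is equivalent to O(¬quarantine_backup).
The contrapositive of premise 5 (O(encrypt_dataset → quarantine_backup)) is O(¬quarantine_backup → ¬encrypt_dataset), and O(¬quarantine_backup) is already established, so O(¬encrypt_dataset).
Premise 8, O(sanitize_area → encrypt_dataset), contraposes to O(¬encrypt_dataset → ¬sanitize_area); with O(¬encrypt_dataset) we get O(¬sanitize_area).
Premise 2 is O(obtain_consent → sanitize_area); contrapositively O(¬sanitize_area → ¬obtain_consent). Since O(¬sanitize_area) holds, K gives O(¬obtain_consent).
Premise 4 is O(¬obtain_consent → void_entry); since O(¬obtain_consent), deontic closure gives O(void_entry).
Yet premise 3 states O(¬void_entry).
We now have both O(void_entry) and O(¬void_entry) — void_entry is simultaneously obligatory and forbidden, violating the D-axiom.

Inconsistent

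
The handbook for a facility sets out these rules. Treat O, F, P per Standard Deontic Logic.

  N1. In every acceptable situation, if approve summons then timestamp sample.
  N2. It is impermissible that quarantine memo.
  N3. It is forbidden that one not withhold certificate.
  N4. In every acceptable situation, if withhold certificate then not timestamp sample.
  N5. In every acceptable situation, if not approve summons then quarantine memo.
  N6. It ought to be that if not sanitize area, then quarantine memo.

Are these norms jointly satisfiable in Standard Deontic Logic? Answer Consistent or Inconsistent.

F(¬withhold_certificate) at premise 3 means O(withhold_certificate).
Premise 4 is O(withhold_certificate → ¬timestamp_sample); since O(withhold_certificate), deontic closure gives O(¬timestamp_sample).
Premise 1 is O(approve_summons → timestamp_sample); contrapositively O(¬timestamp_sample → ¬approve_summons). Since O(¬timestamp_sample) holds, K gives O(¬approve_summons).
Applying K to premise 5 (O(¬approve_summons → quarantine_memo)) and O(¬approve_summons) yields O(quarantine_memo).
But premise 2, F(quarantine_memo), means O(¬quarantine_memo).
We now have both O(quarantine_memo) and O(¬quarantine_memo) — quarantine_memo is simultaneously obligatory and forbidden, violating the D-axiom.

Inconsistent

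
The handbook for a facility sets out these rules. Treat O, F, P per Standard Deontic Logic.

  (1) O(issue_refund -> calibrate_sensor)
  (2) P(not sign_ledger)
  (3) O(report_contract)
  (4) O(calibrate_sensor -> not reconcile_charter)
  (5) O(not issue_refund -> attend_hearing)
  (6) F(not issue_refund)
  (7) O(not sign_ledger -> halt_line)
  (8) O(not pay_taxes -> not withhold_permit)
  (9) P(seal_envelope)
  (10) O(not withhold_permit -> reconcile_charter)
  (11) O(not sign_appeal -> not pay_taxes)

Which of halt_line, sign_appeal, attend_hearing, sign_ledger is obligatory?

Premise 6, F(not issue_refund), is equivalent to O(issue_refund).
Premise 1 is O(issue_refund -> calibrate_sensor); since O(issue_refund), deontic closure gives O(calibrate_sensor).
With premise 4, O(calibrate_sensor -> not reconcile_charter), the K-axiom yields O(not reconcile_charter).
Premise 10 is O(not withhold_permit -> reconcile_charter); contrapositively O(not reconcile_charter -> withhold_permit). Since O(not reconcile_charter) holds, K gives O(withhold_permit).
Premise 8, O(not pay_taxes -> not withhold_permit), contraposes to O(withhold_permit -> pay_taxes); with O(withhold_permit) we get O(pay_taxes).
Premise 11, O(not sign_appeal -> not pay_taxes), contraposes to O(pay_taxes -> sign_appeal); with O(pay_taxes) we get O(sign_appeal).
So O(sign_appeal) holds — sign_appeal is obligatory. None of the other listed options is made obligatory by any chain of premises.

sign_appeal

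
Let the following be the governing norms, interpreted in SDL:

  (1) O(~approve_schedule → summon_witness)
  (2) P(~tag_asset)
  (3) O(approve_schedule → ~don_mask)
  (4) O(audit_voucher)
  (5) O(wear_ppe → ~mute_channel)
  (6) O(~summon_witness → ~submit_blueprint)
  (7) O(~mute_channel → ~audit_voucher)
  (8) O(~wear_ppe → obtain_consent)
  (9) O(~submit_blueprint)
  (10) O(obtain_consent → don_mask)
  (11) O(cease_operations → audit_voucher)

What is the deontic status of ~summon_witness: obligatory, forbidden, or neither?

From premise 4 we have O(audit_voucher).
Premise 7, O(~mute_channel → ~audit_voucher), contraposes to O(audit_voucher → mute_channel); with O(audit_voucher) we get O(mute_channel).
The contrapositive of premise 5 (O(wear_ppe → ~mute_channel)) is O(mute_channel → ~wear_ppe), and O(mute_channel) is already established, so O(~wear_ppe).
Premise 8 is O(~wear_ppe → obtain_consent); since O(~wear_ppe), deontic closure gives O(obtain_consent).
Premise 10 is O(obtain_consent → don_mask); since O(obtain_consent), deontic closure gives O(don_mask).
Premise 3 is O(approve_schedule → ~don_mask); contrapositively O(don_mask → ~approve_schedule). Since O(don_mask) holds, K gives O(~approve_schedule).
Applying K to premise 1 (O(~approve_schedule → summon_witness)) and O(~approve_schedule) yields O(summon_witness).
Premises 2, 6, 9, 11 do not contribute to this derivation.
Thus O(summon_witness), which is F(~summon_witness): ~summon_witness is forbidden.

Forbidden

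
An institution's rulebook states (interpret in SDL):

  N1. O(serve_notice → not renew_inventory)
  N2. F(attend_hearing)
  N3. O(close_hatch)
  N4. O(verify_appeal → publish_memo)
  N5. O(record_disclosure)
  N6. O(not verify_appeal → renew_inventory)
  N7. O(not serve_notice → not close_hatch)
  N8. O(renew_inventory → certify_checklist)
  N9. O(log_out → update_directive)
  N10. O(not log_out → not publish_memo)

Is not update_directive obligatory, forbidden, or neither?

Premise 3 states O(close_hatch) outright.
Premise 7 is O(not serve_notice → not close_hatch); contrapositively O(close_hatch → serve_notice). Since O(close_hatch) holds, K gives O(serve_notice).
Applying K to premise 1 (O(serve_notice → not renew_inventory)) and O(serve_notice) yields O(not renew_inventory).
Premise 6, O(not verify_appeal → renew_inventory), contraposes to O(not renew_inventory → verify_appeal); with O(not renew_inventory) we get O(verify_appeal).
Premise 4 is O(verify_appeal → publish_memo); since O(verify_appeal), deontic closure gives O(publish_memo).
Premise 10 is O(not log_out → not publish_memo); contrapositively O(publish_memo → log_out). Since O(publish_memo) holds, K gives O(log_out).
With premise 9, O(log_out → update_directive), the K-axiom yields O(update_directive).
Premises 2, 5, 8 do not contribute to this derivation.
Thus O(update_directive), which is F(not update_directive): not update_directive is forbidden.

Forbidden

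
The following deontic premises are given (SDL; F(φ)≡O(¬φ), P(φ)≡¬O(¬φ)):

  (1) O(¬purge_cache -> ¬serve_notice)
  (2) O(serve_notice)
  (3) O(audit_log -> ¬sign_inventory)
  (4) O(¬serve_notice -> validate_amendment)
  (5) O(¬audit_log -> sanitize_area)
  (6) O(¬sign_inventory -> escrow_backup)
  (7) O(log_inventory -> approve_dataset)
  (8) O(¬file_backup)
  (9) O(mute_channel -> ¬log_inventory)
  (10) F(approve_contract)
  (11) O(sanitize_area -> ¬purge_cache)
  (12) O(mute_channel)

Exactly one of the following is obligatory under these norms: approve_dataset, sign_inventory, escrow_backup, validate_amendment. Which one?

escrow_backup

Premise 2 gives O(serve_notice).
Premise 1, O(¬purge_cache -> ¬serve_notice), contraposes to O(serve_notice -> purge_cache); with O(serve_notice) we get O(purge_cache).
Premise 11 is O(sanitize_area -> ¬purge_cache); contrapositively O(purge_cache -> ¬sanitize_area). Since O(purge_cache) holds, K gives O(¬sanitize_area).
The contrapositive of premise 5 (O(¬audit_log -> sanitize_area)) is O(¬sanitize_area -> audit_log), and O(¬sanitize_area) is already established, so O(audit_log).
From O(audit_log) and premise 3, O(audit_log -> ¬sign_inventory), we obtain O(¬sign_inventory).
Applying K to premise 6 (O(¬sign_inventory -> escrow_backup)) and O(¬sign_inventory) yields O(escrow_backup).
So O(escrow_backup) holds — escrow_backup is obligatory. None of the other listed options is made obligatory by any chain of premises.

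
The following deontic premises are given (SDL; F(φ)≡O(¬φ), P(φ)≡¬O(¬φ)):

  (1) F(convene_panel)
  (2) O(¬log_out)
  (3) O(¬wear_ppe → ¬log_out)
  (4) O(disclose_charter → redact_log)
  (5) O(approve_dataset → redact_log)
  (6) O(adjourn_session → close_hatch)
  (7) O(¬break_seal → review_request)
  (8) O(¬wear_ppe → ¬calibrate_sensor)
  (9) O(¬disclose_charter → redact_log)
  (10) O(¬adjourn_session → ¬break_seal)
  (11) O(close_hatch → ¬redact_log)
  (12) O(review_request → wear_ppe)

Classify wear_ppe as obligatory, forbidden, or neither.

Obligatory

By case analysis on ¬disclose_charter: premise 9 gives O(¬disclose_charter → redact_log) and premise 4 gives O(disclose_charter → redact_log), so O(redact_log) either way.
Premise 11, O(close_hatch → ¬redact_log), contraposes to O(redact_log → ¬close_hatch); with O(redact_log) we get O(¬close_hatch).
The contrapositive of premise 6 (O(adjourn_session → close_hatch)) is O(¬close_hatch → ¬adjourn_session), and O(¬close_hatch) is already established, so O(¬adjourn_session).
From O(¬adjourn_session) and premise 10, O(¬adjourn_session → ¬break_seal), we obtain O(¬break_seal).
With premise 7, O(¬break_seal → review_request), the K-axiom yields O(review_request).
Applying K to premise 12 (O(review_request → wear_ppe)) and O(review_request) yields O(wear_ppe).
Premises 1, 2, 3, 5, 8 do not contribute to this derivation.
Hence wear_ppe is obligatory.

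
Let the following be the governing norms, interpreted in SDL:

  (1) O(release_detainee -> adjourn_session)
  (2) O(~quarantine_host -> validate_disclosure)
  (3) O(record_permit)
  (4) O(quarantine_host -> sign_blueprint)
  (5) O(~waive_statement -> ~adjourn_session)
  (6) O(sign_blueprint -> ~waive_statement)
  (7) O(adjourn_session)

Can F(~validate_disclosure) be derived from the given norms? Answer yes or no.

From premise 7 we have O(adjourn_session).
The contrapositive of premise 5 (O(~waive_statement -> ~adjourn_session)) is O(adjourn_session -> waive_statement), and O(adjourn_session) is already established, so O(waive_statement).
The contrapositive of premise 6 (O(sign_blueprint -> ~waive_statement)) is O(waive_statement -> ~sign_blueprint), and O(waive_statement) is already established, so O(~sign_blueprint).
Premise 4 is O(quarantine_host -> sign_blueprint); contrapositively O(~sign_blueprint -> ~quarantine_host). Since O(~sign_blueprint) holds, K gives O(~quarantine_host).
From O(~quarantine_host) and premise 2, O(~quarantine_host -> validate_disclosure), we obtain O(validate_disclosure).
Premises 1, 3 do not contribute to this derivation.
So O(validate_disclosure) holds, i.e. F(~validate_disclosure). The claim follows.

Yes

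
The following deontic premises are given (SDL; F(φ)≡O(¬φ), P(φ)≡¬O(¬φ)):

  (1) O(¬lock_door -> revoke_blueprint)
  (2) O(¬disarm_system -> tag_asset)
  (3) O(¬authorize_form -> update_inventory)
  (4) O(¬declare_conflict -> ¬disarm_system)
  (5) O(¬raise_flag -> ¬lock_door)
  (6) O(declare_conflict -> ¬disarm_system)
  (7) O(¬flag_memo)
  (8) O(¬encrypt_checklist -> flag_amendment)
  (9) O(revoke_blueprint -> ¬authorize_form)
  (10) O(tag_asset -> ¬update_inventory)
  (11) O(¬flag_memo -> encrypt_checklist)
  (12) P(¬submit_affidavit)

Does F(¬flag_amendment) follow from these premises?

Premise 8 is O(¬encrypt_checklist -> flag_amendment), but O(¬encrypt_checklist) is not derivable from the premises, so it does not yield O(flag_amendment).
No other premise forces O(flag_amendment). An ideal world satisfying every premise can still have ¬flag_amendment true, so F(¬flag_amendment) is not derivable.

No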